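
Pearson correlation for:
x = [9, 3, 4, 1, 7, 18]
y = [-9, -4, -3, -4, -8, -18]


n=6, Σx=42, Σy=-46, Σxy=-489, Σx²=480, Σy²=510
r = (6×(-489) - 42×(-46))/√((6×480 - 42²)(6×510 - (-46)²))
= -1002/√(1116×944) = -1002/√1053504 ≈ -1002/1026.4034 ≈ -0.9762

r ≈ -0.9762


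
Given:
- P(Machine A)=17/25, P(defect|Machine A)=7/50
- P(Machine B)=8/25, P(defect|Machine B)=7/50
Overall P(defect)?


P(B) = Σ P(B|Aᵢ)×P(Aᵢ)
  7/50×17/25 = 119/1250
  7/50×8/25 = 28/625
Sum = 7/50

P(defect) = 7/50 ≈ 14.00%


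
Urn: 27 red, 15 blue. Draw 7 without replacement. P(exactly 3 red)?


Hypergeometric: C(27,3)×C(15,4)/C(42,7)
= 2925×1365/26978328 = 34125/230584

P(X=3) = 34125/230584 ≈ 14.80%


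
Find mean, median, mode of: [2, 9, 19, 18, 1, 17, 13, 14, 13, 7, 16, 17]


Sorted: [1, 2, 7, 9, 13, 13, 14, 16, 17, 17, 18, 19]
Mean = 146/12 = 73/6
Median = 27/2
Freq: {2: 1, 9: 1, 19: 1, 18: 1, 1: 1, 17: 2, 13: 2, 14: 1, 7: 1, 16: 1}
Mode: [13, 17]

Mean=73/6, Median=27/2, Mode=[13, 17]


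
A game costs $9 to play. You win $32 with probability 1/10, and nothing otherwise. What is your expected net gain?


E[gain] = (32-9)×1/10 + (-9)×9/10
= 23/10 - 81/10 = -29/5

Expected net gain = $-29/5 ≈ $-5.80


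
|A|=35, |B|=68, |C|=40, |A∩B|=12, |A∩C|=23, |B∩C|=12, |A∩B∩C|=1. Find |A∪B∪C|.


|A∪B∪C| = 35+68+40-12-23-12+1 = 97

|A∪B∪C| = 97


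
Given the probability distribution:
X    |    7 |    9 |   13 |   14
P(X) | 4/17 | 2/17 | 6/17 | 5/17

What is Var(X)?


E[X] = 194/17
E[X²] = 2352/17
Var(X) = E[X²] - (E[X])² = 2352/17 - 37636/289 = 2348/289

Var(X) = 2348/289 ≈ 8.1246


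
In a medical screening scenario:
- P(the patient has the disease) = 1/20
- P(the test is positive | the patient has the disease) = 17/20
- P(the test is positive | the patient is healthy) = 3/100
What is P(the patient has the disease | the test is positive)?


Using Bayes' theorem:
P(A|B) = P(B|A)·P(A) / P(B)

P(the test is positive) = 17/20 × 1/20 + 3/100 × 19/20
= 17/400 + 57/2000 = 71/1000

P(the patient has the disease|the test is positive) = (17/400) / (71/1000) = 85/142

P(the patient has the disease|the test is positive) = 85/142 ≈ 59.86%


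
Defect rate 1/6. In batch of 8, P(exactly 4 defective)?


Binomial: P(X=4) = C(8,4)×p^4×(1-p)^4
= 70 × 1/1296 × 625/1296 = 21875/839808

P(X=4) = 21875/839808 ≈ 2.60%


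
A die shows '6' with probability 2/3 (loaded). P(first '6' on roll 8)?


Geometric: P(X=8) = (1-p)^(k-1)×p = (1/3)^7×2/3 = 2/6561

P(X=8) = 2/6561 ≈ 0.03%


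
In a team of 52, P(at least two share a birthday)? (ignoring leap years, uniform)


P(all different) = Π(365-i)/365 for i=0..51
= 0.021995
P(match) = 1 - 0.021995 = 0.978005

P ≈ 0.9780 ≈ 97.80%


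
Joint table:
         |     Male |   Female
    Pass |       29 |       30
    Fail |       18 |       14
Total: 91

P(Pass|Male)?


P(Pass|Male) = 29/(29+18) = 29/47

P = 29/47 ≈ 61.70%


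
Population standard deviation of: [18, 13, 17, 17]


Mean = 65/4
  (18-65/4)²=49/16
  (13-65/4)²=169/16
  (17-65/4)²=9/16
  (17-65/4)²=9/16
Σ(x-μ)² = 59/4
σ² = (59/4)/4 = 59/16

σ = √(59/16) ≈ 1.9203


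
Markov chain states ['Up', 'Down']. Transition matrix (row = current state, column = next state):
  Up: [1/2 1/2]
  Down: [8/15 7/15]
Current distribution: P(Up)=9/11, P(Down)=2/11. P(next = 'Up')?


P(next=Up) = Σᵢ P(now=i)×P(i→Up)
= 9/11×1/2 + 2/11×8/15
= 9/22 + 16/165 = 167/330

P = 167/330 ≈ 0.5061


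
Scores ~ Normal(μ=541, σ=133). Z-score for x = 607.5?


z = (x - μ)/σ = (607.5 - 541)/133 = 0.5

z = 0.5


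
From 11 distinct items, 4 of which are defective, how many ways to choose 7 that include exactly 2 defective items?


Choose 2 of the 4 defective items and 5 of the other 7 items:
C(4,2)×C(7,5) = 6×21 = 126

126


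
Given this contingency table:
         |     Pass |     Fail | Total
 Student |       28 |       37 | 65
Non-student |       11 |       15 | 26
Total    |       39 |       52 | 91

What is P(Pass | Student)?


P(Pass | Student) = 28/(28+37) = 28/65

P(Pass|Student) = 28/65 ≈ 43.08%


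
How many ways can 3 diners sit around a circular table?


Circular arrangements of 3 distinct objects: fix one position to break rotational symmetry.
(n-1)! = 2! = 2

2


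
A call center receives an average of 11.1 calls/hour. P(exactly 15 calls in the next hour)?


Poisson(λ=11.1): P(X=15) = e^(-λ)×λ^k/k!
= e^(-11.1) × 11.1^15 / 15!
≈ 1.511232382e-05 × 4.78458948834e+15 / 1307674368000 ≈ 0.055294

P(X=15) ≈ 0.055294 ≈ 5.53%


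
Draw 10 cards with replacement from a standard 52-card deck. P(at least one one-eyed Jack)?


P(not a one-eyed Jack) = 50/52 = 25/26
P(none in 10 draws) = (25/26)^10 = 95367431640625/141167095653376
P(≥1 one-eyed Jack) = 1 - 95367431640625/141167095653376 = 45799664012751/141167095653376

P = 45799664012751/141167095653376 ≈ 32.44%


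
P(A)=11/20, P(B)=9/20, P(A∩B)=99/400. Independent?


P(A)×P(B) = 99/400
P(A∩B) = 99/400
Equal ✓ → Independent

Yes, independent


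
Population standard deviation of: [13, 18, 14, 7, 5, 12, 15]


Mean = 84/7 = 12
  (13-12)²=1
  (18-12)²=36
  (14-12)²=4
  (7-12)²=25
  (5-12)²=49
  (12-12)²=0
  (15-12)²=9
Σ(x-μ)² = 124
σ² = 124/7

σ = √(124/7) ≈ 4.2088


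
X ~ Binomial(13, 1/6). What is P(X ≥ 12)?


P(X ≥ 12) = Σ P(X=i) for i=12..13
P(X=12) = 65/13060694016
P(X=13) = 1/13060694016
Sum = 11/2176782336

P(X ≥ 12) = 11/2176782336 ≈ 0.00%


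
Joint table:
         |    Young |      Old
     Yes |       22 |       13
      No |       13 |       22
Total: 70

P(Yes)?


P(Yes) = (22+13)/70 = 35/70 = 1/2

P(Yes) = 1/2 ≈ 50.00%


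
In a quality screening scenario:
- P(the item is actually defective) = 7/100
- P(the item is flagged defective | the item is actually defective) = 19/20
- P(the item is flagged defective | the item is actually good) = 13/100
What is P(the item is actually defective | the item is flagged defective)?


Using Bayes' theorem:
P(A|B) = P(B|A)·P(A) / P(B)

P(the item is flagged defective) = 19/20 × 7/100 + 13/100 × 93/100
= 133/2000 + 1209/10000 = 937/5000

P(the item is actually defective|the item is flagged defective) = (133/2000) / (937/5000) = 665/1874

P(the item is actually defective|the item is flagged defective) = 665/1874 ≈ 35.49%


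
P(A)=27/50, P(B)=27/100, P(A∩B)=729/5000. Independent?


P(A)×P(B) = 729/5000
P(A∩B) = 729/5000
Equal ✓ → Independent

Yes, independent


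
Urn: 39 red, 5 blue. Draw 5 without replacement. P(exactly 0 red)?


Hypergeometric: C(39,0)×C(5,5)/C(44,5)
= 1×1/1086008 = 1/1086008

P(X=0) = 1/1086008 ≈ 0.00%


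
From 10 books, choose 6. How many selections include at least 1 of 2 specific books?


Complement: C(10,6) - C(8,6) = 210 - 28 = 182

182


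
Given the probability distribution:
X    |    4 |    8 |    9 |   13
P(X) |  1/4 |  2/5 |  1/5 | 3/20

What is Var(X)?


E[X] = 159/20
E[X²] = 1423/20
Var(X) = E[X²] - (E[X])² = 1423/20 - 25281/400 = 3179/400

Var(X) = 3179/400 ≈ 7.9475


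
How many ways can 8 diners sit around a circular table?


Circular arrangements of 8 distinct objects: fix one position to break rotational symmetry.
(n-1)! = 7! = 5040

5040


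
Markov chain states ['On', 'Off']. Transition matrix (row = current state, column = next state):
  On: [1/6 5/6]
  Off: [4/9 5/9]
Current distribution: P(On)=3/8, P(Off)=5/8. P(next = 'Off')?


P(next=Off) = Σᵢ P(now=i)×P(i→Off)
= 3/8×5/6 + 5/8×5/9
= 5/16 + 25/72 = 95/144

P = 95/144 ≈ 0.6597


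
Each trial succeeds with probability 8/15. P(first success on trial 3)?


Geometric: P(X=3) = (1-p)^(k-1)×p = (7/15)^2×8/15 = 392/3375

P(X=3) = 392/3375 ≈ 11.61%


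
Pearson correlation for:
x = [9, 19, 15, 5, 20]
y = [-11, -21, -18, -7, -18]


n=5, Σx=68, Σy=-75, Σxy=-1163, Σx²=1092, Σy²=1259
r = (5×(-1163) - 68×(-75))/√((5×1092 - 68²)(5×1259 - (-75)²))
= -715/√(836×670) = -715/√560120 ≈ -715/748.4117 ≈ -0.9554

r ≈ -0.9554


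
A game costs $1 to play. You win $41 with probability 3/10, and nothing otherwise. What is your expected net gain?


E[gain] = (41-1)×3/10 + (-1)×7/10
= 12 - 7/10 = 113/10

Expected net gain = $113/10 ≈ $11.30


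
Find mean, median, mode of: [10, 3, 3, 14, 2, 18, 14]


Sorted: [2, 3, 3, 10, 14, 14, 18]
Mean = 64/7
Median = 10
Freq: {10: 1, 3: 2, 14: 2, 2: 1, 18: 1}
Mode: [3, 14]

Mean=64/7, Median=10, Mode=[3, 14]


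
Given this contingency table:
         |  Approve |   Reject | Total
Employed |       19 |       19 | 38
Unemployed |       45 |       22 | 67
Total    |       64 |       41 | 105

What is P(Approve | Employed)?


P(Approve | Employed) = 19/(19+19) = 19/38 = 1/2

P(Approve|Employed) = 1/2 ≈ 50.00%


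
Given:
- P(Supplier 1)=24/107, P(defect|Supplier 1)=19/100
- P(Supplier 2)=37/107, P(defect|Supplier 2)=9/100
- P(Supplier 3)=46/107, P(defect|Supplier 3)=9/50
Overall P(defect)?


P(B) = Σ P(B|Aᵢ)×P(Aᵢ)
  19/100×24/107 = 114/2675
  9/100×37/107 = 333/10700
  9/50×46/107 = 207/2675
Sum = 1617/10700

P(defect) = 1617/10700 ≈ 15.11%


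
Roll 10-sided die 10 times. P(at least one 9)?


P(no 9)^10 = (9/10)^10 = 3486784401/10000000000
P(≥1) = 1 - 3486784401/10000000000 = 6513215599/10000000000

P = 6513215599/10000000000 ≈ 65.13%


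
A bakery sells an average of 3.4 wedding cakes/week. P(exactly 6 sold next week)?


Poisson(λ=3.4): P(X=6) = e^(-λ)×λ^k/k!
= e^(-3.4) × 3.4^6 / 6!
≈ 0.03337326996 × 1544.804416 / 720 ≈ 0.071604

P(X=6) ≈ 0.071604 ≈ 7.16%


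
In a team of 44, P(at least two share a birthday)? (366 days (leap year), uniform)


P(all different) = Π(366-i)/366 for i=0..43
= 0.067633
P(match) = 1 - 0.067633 = 0.932367

P ≈ 0.9324 ≈ 93.24%


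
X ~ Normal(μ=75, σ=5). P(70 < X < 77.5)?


z₁=(70-75)/5=-1.0, z₂=(77.5-75)/5=0.5
P = Φ(0.5) - Φ(-1.0) = 0.691462 - 0.158655 = 0.532807 ≈ 0.5328

P(70 < X < 77.5) ≈ 0.5328


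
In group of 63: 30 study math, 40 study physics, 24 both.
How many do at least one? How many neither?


|A∪B| = 30+40-24 = 46
Neither = 63-46 = 17

At least one: 46; Neither: 17


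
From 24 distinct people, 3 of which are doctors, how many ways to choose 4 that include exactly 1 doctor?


Choose 1 of the 3 doctors and 3 of the other 21 people:
C(3,1)×C(21,3) = 3×1330 = 3990

3990


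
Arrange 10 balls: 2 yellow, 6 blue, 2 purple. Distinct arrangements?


10!/(2!×6!×2!) = 1260

1260


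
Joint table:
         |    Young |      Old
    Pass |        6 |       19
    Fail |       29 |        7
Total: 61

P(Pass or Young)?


P(Pass∨Young) = P(Pass) + P(Young) - P(Pass∧Young)
= (25 + 35 - 6)/61 = 54/61

P = 54/61 ≈ 88.52%


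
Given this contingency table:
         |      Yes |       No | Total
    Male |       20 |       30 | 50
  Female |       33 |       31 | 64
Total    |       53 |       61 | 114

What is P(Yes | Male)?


P(Yes | Male) = 20/(20+30) = 20/50 = 2/5

P(Yes|Male) = 2/5 ≈ 40.00%


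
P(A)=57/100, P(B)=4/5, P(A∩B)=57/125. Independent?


P(A)×P(B) = 57/125
P(A∩B) = 57/125
Equal ✓ → Independent

Yes, independent


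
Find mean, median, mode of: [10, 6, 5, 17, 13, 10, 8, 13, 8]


Sorted: [5, 6, 8, 8, 10, 10, 13, 13, 17]
Mean = 90/9 = 10
Median = 10
Freq: {10: 2, 6: 1, 5: 1, 17: 1, 13: 2, 8: 2}
Mode: [8, 10, 13]

Mean=10, Median=10, Mode=[8, 10, 13]


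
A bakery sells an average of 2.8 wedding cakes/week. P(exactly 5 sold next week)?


Poisson(λ=2.8): P(X=5) = e^(-λ)×λ^k/k!
= e^(-2.8) × 2.8^5 / 5!
≈ 0.06081006263 × 172.10368 / 120 ≈ 0.087214

P(X=5) ≈ 0.087214 ≈ 8.72%


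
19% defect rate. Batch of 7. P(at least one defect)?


P(all good) = (81/100)^7 = 22876792454961/100000000000000
P(≥1 defect) = 77123207545039/100000000000000

P = 77123207545039/100000000000000 ≈ 77.12%


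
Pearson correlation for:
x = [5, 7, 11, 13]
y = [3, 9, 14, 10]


n=4, Σx=36, Σy=36, Σxy=362, Σx²=364, Σy²=386
r = (4×362 - 36×36)/√((4×364 - 36²)(4×386 - 36²))
= 152/√(160×248) = 152/√39680 ≈ 152/199.1984 ≈ 0.7631

r ≈ 0.7631


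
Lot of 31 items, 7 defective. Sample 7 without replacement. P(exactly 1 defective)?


Hypergeometric: C(7,1)×C(24,6)/C(31,7)
= 7×134596/2629575 = 942172/2629575

P(X=1) = 942172/2629575 ≈ 35.83%


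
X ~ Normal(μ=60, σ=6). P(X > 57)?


z = (57-60)/6 = -0.5
P(X > 57) = 1 - P(Z ≤ -0.5) = 1 - 0.3085 = 0.6915

P(X > 57) ≈ 0.6915


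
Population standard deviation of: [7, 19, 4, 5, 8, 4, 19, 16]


Mean = 82/8 = 41/4
  (7-41/4)²=169/16
  (19-41/4)²=1225/16
  (4-41/4)²=625/16
  (5-41/4)²=441/16
  (8-41/4)²=81/16
  (4-41/4)²=625/16
  (19-41/4)²=1225/16
  (16-41/4)²=529/16
Σ(x-μ)² = 615/2
σ² = (615/2)/8 = 615/16

σ = √(615/16) ≈ 6.1998


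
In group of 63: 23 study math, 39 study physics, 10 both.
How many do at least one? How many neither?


|A∪B| = 23+39-10 = 52
Neither = 63-52 = 11

At least one: 52; Neither: 11


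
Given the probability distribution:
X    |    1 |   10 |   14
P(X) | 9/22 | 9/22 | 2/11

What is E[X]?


E[X] = Σ x·P(X=x)
= (1)×(9/22) + (10)×(9/22) + (14)×(2/11)
= 155/22

E[X] = 155/22


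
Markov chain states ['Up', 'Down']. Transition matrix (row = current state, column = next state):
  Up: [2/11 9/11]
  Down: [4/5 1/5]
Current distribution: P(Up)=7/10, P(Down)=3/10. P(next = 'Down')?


P(next=Down) = Σᵢ P(now=i)×P(i→Down)
= 7/10×9/11 + 3/10×1/5
= 63/110 + 3/50 = 174/275

P = 174/275 ≈ 0.6327


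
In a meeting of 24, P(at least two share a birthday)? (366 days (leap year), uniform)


P(all different) = Π(366-i)/366 for i=0..23
= 0.462654
P(match) = 1 - 0.462654 = 0.537346

P ≈ 0.5373 ≈ 53.73%


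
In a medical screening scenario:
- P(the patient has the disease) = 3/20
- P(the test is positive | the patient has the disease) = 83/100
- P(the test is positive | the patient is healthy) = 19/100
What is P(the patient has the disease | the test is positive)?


Using Bayes' theorem:
P(A|B) = P(B|A)·P(A) / P(B)

P(the test is positive) = 83/100 × 3/20 + 19/100 × 17/20
= 249/2000 + 323/2000 = 143/500

P(the patient has the disease|the test is positive) = (249/2000) / (143/500) = 249/572

P(the patient has the disease|the test is positive) = 249/572 ≈ 43.53%


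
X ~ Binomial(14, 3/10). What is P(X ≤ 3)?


P(X ≤ 3) = Σ P(X=i) for i=0..3
P(X=0) = 678223072849/100000000000000
P(X=1) = 2034669218547/50000000000000
P(X=2) = 11336014217619/100000000000000
P(X=3) = 4858291807551/25000000000000
Sum = 17758371478883/50000000000000

P(X ≤ 3) = 17758371478883/50000000000000 ≈ 35.52%


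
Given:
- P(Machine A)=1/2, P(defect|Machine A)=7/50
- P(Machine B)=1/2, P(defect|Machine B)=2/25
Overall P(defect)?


P(B) = Σ P(B|Aᵢ)×P(Aᵢ)
  7/50×1/2 = 7/100
  2/25×1/2 = 1/25
Sum = 11/100

P(defect) = 11/100 ≈ 11.00%


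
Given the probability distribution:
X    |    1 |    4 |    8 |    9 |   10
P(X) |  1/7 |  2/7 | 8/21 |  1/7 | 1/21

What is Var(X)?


E[X] = 128/21
E[X²] = 318/7
Var(X) = E[X²] - (E[X])² = 318/7 - 16384/441 = 3650/441

Var(X) = 3650/441 ≈ 8.2766


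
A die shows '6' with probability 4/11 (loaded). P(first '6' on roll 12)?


Geometric: P(X=12) = (1-p)^(k-1)×p = (7/11)^11×4/11 = 7909306972/3138428376721

P(X=12) = 7909306972/3138428376721 ≈ 0.25%


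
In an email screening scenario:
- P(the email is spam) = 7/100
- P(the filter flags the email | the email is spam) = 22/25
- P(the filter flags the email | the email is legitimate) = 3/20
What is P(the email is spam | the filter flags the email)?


Using Bayes' theorem:
P(A|B) = P(B|A)·P(A) / P(B)

P(the filter flags the email) = 22/25 × 7/100 + 3/20 × 93/100
= 77/1250 + 279/2000 = 2011/10000

P(the email is spam|the filter flags the email) = (77/1250) / (2011/10000) = 616/2011

P(the email is spam|the filter flags the email) = 616/2011 ≈ 30.63%


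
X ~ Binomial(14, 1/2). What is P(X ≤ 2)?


P(X ≤ 2) = Σ P(X=i) for i=0..2
P(X=0) = 1/16384
P(X=1) = 7/8192
P(X=2) = 91/16384
Sum = 53/8192

P(X ≤ 2) = 53/8192 ≈ 0.65%


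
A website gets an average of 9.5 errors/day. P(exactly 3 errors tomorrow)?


Poisson(λ=9.5): P(X=3) = e^(-λ)×λ^k/k!
= e^(-9.5) × 9.5^3 / 3!
≈ 7.485182989e-05 × 857.375 / 6 ≈ 0.010696

P(X=3) ≈ 0.010696 ≈ 1.07%


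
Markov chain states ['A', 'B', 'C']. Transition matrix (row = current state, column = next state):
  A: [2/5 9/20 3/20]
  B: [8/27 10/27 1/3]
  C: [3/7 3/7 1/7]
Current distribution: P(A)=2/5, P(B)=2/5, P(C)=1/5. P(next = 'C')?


P(next=C) = Σᵢ P(now=i)×P(i→C)
= 2/5×3/20 + 2/5×1/3 + 1/5×1/7
= 3/50 + 2/15 + 1/35 = 233/1050

P = 233/1050 ≈ 0.2219


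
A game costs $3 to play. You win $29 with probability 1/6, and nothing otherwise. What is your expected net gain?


E[gain] = (29-3)×1/6 + (-3)×5/6
= 13/3 - 5/2 = 11/6

Expected net gain = $11/6 ≈ $1.83


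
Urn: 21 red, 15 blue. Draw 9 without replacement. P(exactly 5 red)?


Hypergeometric: C(21,5)×C(15,4)/C(36,9)
= 20349×1365/94143280 = 46683/158224

P(X=5) = 46683/158224 ≈ 29.50%


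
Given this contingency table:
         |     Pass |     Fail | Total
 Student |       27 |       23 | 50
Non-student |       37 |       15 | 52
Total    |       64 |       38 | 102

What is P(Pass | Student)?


P(Pass | Student) = 27/(27+23) = 27/50

P(Pass|Student) = 27/50 ≈ 54.00%


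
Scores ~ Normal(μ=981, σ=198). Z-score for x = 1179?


z = (x - μ)/σ = (1179 - 981)/198 = 1.0

z = 1.0


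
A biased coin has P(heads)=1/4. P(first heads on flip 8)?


Geometric: P(X=8) = (1-p)^(k-1)×p = (3/4)^7×1/4 = 2187/65536

P(X=8) = 2187/65536 ≈ 3.34%


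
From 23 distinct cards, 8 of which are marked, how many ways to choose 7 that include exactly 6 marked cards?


Choose 6 of the 8 marked cards and 1 of the other 15 cards:
C(8,6)×C(15,1) = 28×15 = 420

420


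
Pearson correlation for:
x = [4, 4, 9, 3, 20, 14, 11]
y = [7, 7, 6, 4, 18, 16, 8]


n=7, Σx=65, Σy=66, Σxy=794, Σx²=839, Σy²=794
r = (7×794 - 65×66)/√((7×839 - 65²)(7×794 - 66²))
= 1268/√(1648×1202) = 1268/√1980896 ≈ 1268/1407.4431 ≈ 0.9009

r ≈ 0.9009


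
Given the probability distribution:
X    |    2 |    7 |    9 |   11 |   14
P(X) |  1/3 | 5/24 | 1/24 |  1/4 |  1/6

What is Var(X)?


E[X] = 91/12
E[X²] = 467/6
Var(X) = E[X²] - (E[X])² = 467/6 - 8281/144 = 2927/144

Var(X) = 2927/144 ≈ 20.3264


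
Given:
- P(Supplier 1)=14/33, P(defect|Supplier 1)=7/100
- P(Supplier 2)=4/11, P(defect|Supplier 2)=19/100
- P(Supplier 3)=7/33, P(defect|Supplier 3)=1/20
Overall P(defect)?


P(B) = Σ P(B|Aᵢ)×P(Aᵢ)
  7/100×14/33 = 49/1650
  19/100×4/11 = 19/275
  1/20×7/33 = 7/660
Sum = 361/3300

P(defect) = 361/3300 ≈ 10.94%


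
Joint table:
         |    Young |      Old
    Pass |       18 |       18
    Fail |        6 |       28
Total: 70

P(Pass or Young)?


P(Pass∨Young) = P(Pass) + P(Young) - P(Pass∧Young)
= (36 + 24 - 18)/70 = 42/70 = 3/5

P = 3/5 ≈ 60.00%


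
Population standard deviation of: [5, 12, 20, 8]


Mean = 45/4
  (5-45/4)²=625/16
  (12-45/4)²=9/16
  (20-45/4)²=1225/16
  (8-45/4)²=169/16
Σ(x-μ)² = 507/4
σ² = (507/4)/4 = 507/16

σ = √(507/16) ≈ 5.6292


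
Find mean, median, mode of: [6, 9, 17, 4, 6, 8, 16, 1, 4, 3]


Sorted: [1, 3, 4, 4, 6, 6, 8, 9, 16, 17]
Mean = 74/10 = 37/5
Median = 6
Freq: {6: 2, 9: 1, 17: 1, 4: 2, 8: 1, 16: 1, 1: 1, 3: 1}
Mode: [4, 6]

Mean=37/5, Median=6, Mode=[4, 6]


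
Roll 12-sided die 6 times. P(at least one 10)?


P(no 10)^6 = (11/12)^6 = 1771561/2985984
P(≥1) = 1 - 1771561/2985984 = 1214423/2985984

P = 1214423/2985984 ≈ 40.67%


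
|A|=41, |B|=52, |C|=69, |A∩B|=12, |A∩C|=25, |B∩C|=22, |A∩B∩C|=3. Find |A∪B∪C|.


|A∪B∪C| = 41+52+69-12-25-22+3 = 106

|A∪B∪C| = 106


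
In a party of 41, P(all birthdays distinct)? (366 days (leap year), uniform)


P(all different) = Π(366-i)/366 for i=0..40
= (366/366)×(365/366)×...×(326/366)
= 0.097493

P ≈ 0.0975 ≈ 9.75%


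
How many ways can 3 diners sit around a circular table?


Circular arrangements of 3 distinct objects: fix one position to break rotational symmetry.
(n-1)! = 2! = 2

2


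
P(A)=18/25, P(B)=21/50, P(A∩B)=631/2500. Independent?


P(A)×P(B) = 189/625
P(A∩B) = 631/2500
Not equal → NOT independent

No, not independent


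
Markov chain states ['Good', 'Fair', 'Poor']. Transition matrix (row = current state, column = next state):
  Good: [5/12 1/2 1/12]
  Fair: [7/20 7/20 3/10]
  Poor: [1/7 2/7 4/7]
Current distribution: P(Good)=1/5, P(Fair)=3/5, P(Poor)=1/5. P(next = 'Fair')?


P(next=Fair) = Σᵢ P(now=i)×P(i→Fair)
= 1/5×1/2 + 3/5×7/20 + 1/5×2/7
= 1/10 + 21/100 + 2/35 = 257/700

P = 257/700 ≈ 0.3671


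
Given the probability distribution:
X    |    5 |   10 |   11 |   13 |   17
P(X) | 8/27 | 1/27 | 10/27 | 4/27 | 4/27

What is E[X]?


E[X] = Σ x·P(X=x)
= (5)×(8/27) + (10)×(1/27) + (11)×(10/27) + (13)×(4/27) + (17)×(4/27)
= 280/27

E[X] = 280/27


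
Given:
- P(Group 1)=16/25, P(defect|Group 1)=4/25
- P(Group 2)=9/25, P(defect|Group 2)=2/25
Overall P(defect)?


P(B) = Σ P(B|Aᵢ)×P(Aᵢ)
  4/25×16/25 = 64/625
  2/25×9/25 = 18/625
Sum = 82/625

P(defect) = 82/625 ≈ 13.12%


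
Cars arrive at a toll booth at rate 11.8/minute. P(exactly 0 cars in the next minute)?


Poisson(λ=11.8): P(X=0) = e^(-λ)×λ^k/k!
= e^(-11.8) × 11.8^0 / 0!
≈ 7.504557915e-06 × 1 / 1 ≈ 0.000008

P(X=0) ≈ 0.000008 ≈ 0.00%


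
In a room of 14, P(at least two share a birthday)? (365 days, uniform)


P(all different) = Π(365-i)/365 for i=0..13
= 0.776897
P(match) = 1 - 0.776897 = 0.223103

P ≈ 0.2231 ≈ 22.31%


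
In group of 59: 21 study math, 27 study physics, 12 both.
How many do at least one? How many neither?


|A∪B| = 21+27-12 = 36
Neither = 59-36 = 23

At least one: 36; Neither: 23


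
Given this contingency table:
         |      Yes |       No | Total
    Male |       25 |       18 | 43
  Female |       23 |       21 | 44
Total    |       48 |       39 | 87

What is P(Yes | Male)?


P(Yes | Male) = 25/(25+18) = 25/43

P(Yes|Male) = 25/43 ≈ 58.14%


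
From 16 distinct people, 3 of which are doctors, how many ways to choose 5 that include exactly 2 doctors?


Choose 2 of the 3 doctors and 3 of the other 13 people:
C(3,2)×C(13,3) = 3×286 = 858

858


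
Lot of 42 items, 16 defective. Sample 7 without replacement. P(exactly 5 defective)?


Hypergeometric: C(16,5)×C(26,2)/C(42,7)
= 4368×325/26978328 = 4550/86469

P(X=5) = 4550/86469 ≈ 5.26%


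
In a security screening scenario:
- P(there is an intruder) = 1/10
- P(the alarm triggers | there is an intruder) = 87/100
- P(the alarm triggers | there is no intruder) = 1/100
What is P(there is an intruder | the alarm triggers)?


Using Bayes' theorem:
P(A|B) = P(B|A)·P(A) / P(B)

P(the alarm triggers) = 87/100 × 1/10 + 1/100 × 9/10
= 87/1000 + 9/1000 = 12/125

P(there is an intruder|the alarm triggers) = (87/1000) / (12/125) = 29/32

P(there is an intruder|the alarm triggers) = 29/32 ≈ 90.62%


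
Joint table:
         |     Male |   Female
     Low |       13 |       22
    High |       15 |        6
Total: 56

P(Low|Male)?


P(Low|Male) = 13/(13+15) = 13/28

P = 13/28 ≈ 46.43%


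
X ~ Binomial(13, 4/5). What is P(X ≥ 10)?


P(X ≥ 10) = Σ P(X=i) for i=10..13
P(X=10) = 299892736/1220703125
P(X=11) = 327155712/1220703125
P(X=12) = 218103808/1220703125
P(X=13) = 67108864/1220703125
Sum = 182452224/244140625

P(X ≥ 10) = 182452224/244140625 ≈ 74.73%


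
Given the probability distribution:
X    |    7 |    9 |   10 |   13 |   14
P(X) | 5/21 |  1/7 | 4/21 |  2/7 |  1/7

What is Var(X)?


E[X] = 74/7
E[X²] = 830/7
Var(X) = E[X²] - (E[X])² = 830/7 - 5476/49 = 334/49

Var(X) = 334/49 ≈ 6.8163


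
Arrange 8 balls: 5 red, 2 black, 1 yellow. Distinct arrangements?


8!/(5!×2!×1!) = 168

168


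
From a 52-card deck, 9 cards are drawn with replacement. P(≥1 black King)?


P(not a black King) = 50/52 = 25/26
P(none in 9 draws) = (25/26)^9 = 3814697265625/5429503678976
P(≥1 black King) = 1 - 3814697265625/5429503678976 = 1614806413351/5429503678976

P = 1614806413351/5429503678976 ≈ 29.74%


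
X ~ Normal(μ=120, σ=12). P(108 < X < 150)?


z₁=(108-120)/12=-1.0, z₂=(150-120)/12=2.5
P = Φ(2.5) - Φ(-1.0) = 0.993790 - 0.158655 = 0.835135 ≈ 0.8351

P(108 < X < 150) ≈ 0.8351


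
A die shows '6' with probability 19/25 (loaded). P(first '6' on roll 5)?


Geometric: P(X=5) = (1-p)^(k-1)×p = (6/25)^4×19/25 = 24624/9765625

P(X=5) = 24624/9765625 ≈ 0.25%


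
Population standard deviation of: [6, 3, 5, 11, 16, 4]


Mean = 45/6 = 15/2
  (6-15/2)²=9/4
  (3-15/2)²=81/4
  (5-15/2)²=25/4
  (11-15/2)²=49/4
  (16-15/2)²=289/4
  (4-15/2)²=49/4
Σ(x-μ)² = 251/2
σ² = (251/2)/6 = 251/12

σ = √(251/12) ≈ 4.5735


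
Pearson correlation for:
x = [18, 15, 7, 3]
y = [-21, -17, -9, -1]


n=4, Σx=43, Σy=-48, Σxy=-699, Σx²=607, Σy²=812
r = (4×(-699) - 43×(-48))/√((4×607 - 43²)(4×812 - (-48)²))
= -732/√(579×944) = -732/√546576 ≈ -732/739.3078 ≈ -0.9901

r ≈ -0.9901


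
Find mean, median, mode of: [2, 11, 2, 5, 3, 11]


Sorted: [2, 2, 3, 5, 11, 11]
Mean = 34/6 = 17/3
Median = 4
Freq: {2: 2, 11: 2, 5: 1, 3: 1}
Mode: [2, 11]

Mean=17/3, Median=4, Mode=[2, 11]


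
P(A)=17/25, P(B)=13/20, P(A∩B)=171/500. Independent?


P(A)×P(B) = 221/500
P(A∩B) = 171/500
Not equal → NOT independent

No, not independent


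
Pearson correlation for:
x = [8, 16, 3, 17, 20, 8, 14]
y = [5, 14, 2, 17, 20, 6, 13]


n=7, Σx=86, Σy=77, Σxy=1189, Σx²=1278, Σy²=1119
r = (7×1189 - 86×77)/√((7×1278 - 86²)(7×1119 - 77²))
= 1701/√(1550×1904) = 1701/√2951200 ≈ 1701/1717.9057 ≈ 0.9902

r ≈ 0.9902


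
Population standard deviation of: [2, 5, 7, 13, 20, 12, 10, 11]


Mean = 80/8 = 10
  (2-10)²=64
  (5-10)²=25
  (7-10)²=9
  (13-10)²=9
  (20-10)²=100
  (12-10)²=4
  (10-10)²=0
  (11-10)²=1
Σ(x-μ)² = 212
σ² = 212/8 = 53/2

σ = √(53/2) ≈ 5.1478


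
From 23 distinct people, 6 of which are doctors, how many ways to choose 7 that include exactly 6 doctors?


Choose 6 of the 6 doctors and 1 of the other 17 people:
C(6,6)×C(17,1) = 1×17 = 17

17


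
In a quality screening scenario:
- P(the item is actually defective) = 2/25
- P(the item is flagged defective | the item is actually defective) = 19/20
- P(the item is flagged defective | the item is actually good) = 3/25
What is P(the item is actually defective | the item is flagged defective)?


Using Bayes' theorem:
P(A|B) = P(B|A)·P(A) / P(B)

P(the item is flagged defective) = 19/20 × 2/25 + 3/25 × 23/25
= 19/250 + 69/625 = 233/1250

P(the item is actually defective|the item is flagged defective) = (19/250) / (233/1250) = 95/233

P(the item is actually defective|the item is flagged defective) = 95/233 ≈ 40.77%


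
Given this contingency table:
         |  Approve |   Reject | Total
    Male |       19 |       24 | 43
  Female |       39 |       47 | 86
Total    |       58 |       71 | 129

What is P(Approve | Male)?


P(Approve | Male) = 19/(19+24) = 19/43

P(Approve|Male) = 19/43 ≈ 44.19%


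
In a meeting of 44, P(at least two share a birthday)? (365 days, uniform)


P(all different) = Π(365-i)/365 for i=0..43
= 0.067115
P(match) = 1 - 0.067115 = 0.932885

P ≈ 0.9329 ≈ 93.29%


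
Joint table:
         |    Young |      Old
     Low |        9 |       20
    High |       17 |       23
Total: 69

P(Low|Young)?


P(Low|Young) = 9/(9+17) = 9/26

P = 9/26 ≈ 34.62%


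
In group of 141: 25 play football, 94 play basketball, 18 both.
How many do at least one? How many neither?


|A∪B| = 25+94-18 = 101
Neither = 141-101 = 40

At least one: 101; Neither: 40


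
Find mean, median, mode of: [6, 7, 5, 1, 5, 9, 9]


Sorted: [1, 5, 5, 6, 7, 9, 9]
Mean = 42/7 = 6
Median = 6
Freq: {6: 1, 7: 1, 5: 2, 1: 1, 9: 2}
Mode: [5, 9]

Mean=6, Median=6, Mode=[5, 9]


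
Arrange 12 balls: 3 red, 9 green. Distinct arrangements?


12!/(3!×9!) = 220

220


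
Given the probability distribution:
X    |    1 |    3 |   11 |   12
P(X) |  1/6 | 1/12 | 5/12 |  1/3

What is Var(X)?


E[X] = 9
E[X²] = 298/3
Var(X) = E[X²] - (E[X])² = 298/3 - 81 = 55/3

Var(X) = 55/3 ≈ 18.3333


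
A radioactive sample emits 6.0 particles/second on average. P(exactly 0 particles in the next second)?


Poisson(λ=6.0): P(X=0) = e^(-λ)×λ^k/k!
= e^(-6.0) × 6.0^0 / 0!
≈ 0.002478752177 × 1 / 1 ≈ 0.002479

P(X=0) ≈ 0.002479 ≈ 0.25%


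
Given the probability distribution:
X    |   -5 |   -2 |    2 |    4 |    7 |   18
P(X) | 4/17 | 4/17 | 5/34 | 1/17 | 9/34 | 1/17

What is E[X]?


E[X] = Σ x·P(X=x)
= (-5)×(4/17) + (-2)×(4/17) + (2)×(5/34) + (4)×(1/17) + (7)×(9/34) + (18)×(1/17)
= 61/34

E[X] = 61/34


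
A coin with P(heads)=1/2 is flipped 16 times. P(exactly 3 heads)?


Binomial: P(X=3) = C(16,3)×p^3×(1-p)^13
= 560 × 1/8 × 1/8192 = 35/4096

P(X=3) = 35/4096 ≈ 0.85%


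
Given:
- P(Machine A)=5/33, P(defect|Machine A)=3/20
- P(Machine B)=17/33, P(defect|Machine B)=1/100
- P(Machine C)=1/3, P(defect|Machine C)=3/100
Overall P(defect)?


P(B) = Σ P(B|Aᵢ)×P(Aᵢ)
  3/20×5/33 = 1/44
  1/100×17/33 = 17/3300
  3/100×1/3 = 1/100
Sum = 5/132

P(defect) = 5/132 ≈ 3.79%


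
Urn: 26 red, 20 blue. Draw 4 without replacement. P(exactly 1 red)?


Hypergeometric: C(26,1)×C(20,3)/C(46,4)
= 26×1140/163185 = 1976/10879

P(X=1) = 1976/10879 ≈ 18.16%


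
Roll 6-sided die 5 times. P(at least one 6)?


P(no 6)^5 = (5/6)^5 = 3125/7776
P(≥1) = 1 - 3125/7776 = 4651/7776

P = 4651/7776 ≈ 59.81%


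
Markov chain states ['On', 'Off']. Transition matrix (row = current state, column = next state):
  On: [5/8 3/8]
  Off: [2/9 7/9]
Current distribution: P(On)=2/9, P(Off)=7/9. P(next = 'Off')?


P(next=Off) = Σᵢ P(now=i)×P(i→Off)
= 2/9×3/8 + 7/9×7/9
= 1/12 + 49/81 = 223/324

P = 223/324 ≈ 0.6883


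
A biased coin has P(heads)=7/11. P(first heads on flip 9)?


Geometric: P(X=9) = (1-p)^(k-1)×p = (4/11)^8×7/11 = 458752/2357947691

P(X=9) = 458752/2357947691 ≈ 0.02%


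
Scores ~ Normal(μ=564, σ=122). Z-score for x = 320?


z = (x - μ)/σ = (320 - 564)/122 = -2.0

z = -2.0


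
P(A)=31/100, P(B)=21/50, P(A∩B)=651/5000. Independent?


P(A)×P(B) = 651/5000
P(A∩B) = 651/5000
Equal ✓ → Independent

Yes, independent


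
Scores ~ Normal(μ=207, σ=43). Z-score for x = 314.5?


z = (x - μ)/σ = (314.5 - 207)/43 = 2.5

z = 2.5


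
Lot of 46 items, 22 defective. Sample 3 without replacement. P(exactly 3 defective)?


Hypergeometric: C(22,3)×C(24,0)/C(46,3)
= 1540×1/15180 = 7/69

P(X=3) = 7/69 ≈ 10.14%


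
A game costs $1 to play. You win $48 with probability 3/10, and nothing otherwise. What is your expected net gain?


E[gain] = (48-1)×3/10 + (-1)×7/10
= 141/10 - 7/10 = 67/5

Expected net gain = $67/5 ≈ $13.40


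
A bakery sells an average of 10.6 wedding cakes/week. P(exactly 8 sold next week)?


Poisson(λ=10.6): P(X=8) = e^(-λ)×λ^k/k!
= e^(-10.6) × 10.6^8 / 8!
≈ 2.491600973e-05 × 159384807.453 / 40320 ≈ 0.098493

P(X=8) ≈ 0.098493 ≈ 9.85%


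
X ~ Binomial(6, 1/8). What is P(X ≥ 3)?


P(X ≥ 3) = Σ P(X=i) for i=3..6
P(X=3) = 1715/65536
P(X=4) = 735/262144
P(X=5) = 21/131072
P(X=6) = 1/262144
Sum = 3819/131072

P(X ≥ 3) = 3819/131072 ≈ 2.91%


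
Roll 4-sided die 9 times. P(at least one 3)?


P(no 3)^9 = (3/4)^9 = 19683/262144
P(≥1) = 1 - 19683/262144 = 242461/262144

P = 242461/262144 ≈ 92.49%


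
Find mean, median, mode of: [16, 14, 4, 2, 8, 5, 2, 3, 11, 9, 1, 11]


Sorted: [1, 2, 2, 3, 4, 5, 8, 9, 11, 11, 14, 16]
Mean = 86/12 = 43/6
Median = 13/2
Freq: {16: 1, 14: 1, 4: 1, 2: 2, 8: 1, 5: 1, 3: 1, 11: 2, 9: 1, 1: 1}
Mode: [2, 11]

Mean=43/6, Median=13/2, Mode=[2, 11]


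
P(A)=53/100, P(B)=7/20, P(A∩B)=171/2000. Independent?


P(A)×P(B) = 371/2000
P(A∩B) = 171/2000
Not equal → NOT independent

No, not independent


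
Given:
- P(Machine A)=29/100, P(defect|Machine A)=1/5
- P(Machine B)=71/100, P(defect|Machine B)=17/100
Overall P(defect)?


P(B) = Σ P(B|Aᵢ)×P(Aᵢ)
  1/5×29/100 = 29/500
  17/100×71/100 = 1207/10000
Sum = 1787/10000

P(defect) = 1787/10000 ≈ 17.87%


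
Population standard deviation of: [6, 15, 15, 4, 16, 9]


Mean = 65/6
  (6-65/6)²=841/36
  (15-65/6)²=625/36
  (15-65/6)²=625/36
  (4-65/6)²=1681/36
  (16-65/6)²=961/36
  (9-65/6)²=121/36
Σ(x-μ)² = 809/6
σ² = (809/6)/6 = 809/36

σ = √(809/36) ≈ 4.7405


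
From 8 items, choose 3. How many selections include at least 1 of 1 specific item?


Complement: C(8,3) - C(7,3) = 56 - 35 = 21

21


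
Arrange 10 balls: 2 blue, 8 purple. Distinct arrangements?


10!/(2!×8!) = 45

45


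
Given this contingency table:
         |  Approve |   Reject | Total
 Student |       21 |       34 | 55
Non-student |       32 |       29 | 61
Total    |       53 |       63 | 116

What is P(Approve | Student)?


P(Approve | Student) = 21/(21+34) = 21/55

P(Approve|Student) = 21/55 ≈ 38.18%


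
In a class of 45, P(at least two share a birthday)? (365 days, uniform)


P(all different) = Π(365-i)/365 for i=0..44
= 0.059024
P(match) = 1 - 0.059024 = 0.940976

P ≈ 0.9410 ≈ 94.10%


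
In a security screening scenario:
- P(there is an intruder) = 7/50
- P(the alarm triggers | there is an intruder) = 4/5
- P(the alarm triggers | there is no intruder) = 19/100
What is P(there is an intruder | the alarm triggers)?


Using Bayes' theorem:
P(A|B) = P(B|A)·P(A) / P(B)

P(the alarm triggers) = 4/5 × 7/50 + 19/100 × 43/50
= 14/125 + 817/5000 = 1377/5000

P(there is an intruder|the alarm triggers) = (14/125) / (1377/5000) = 560/1377

P(there is an intruder|the alarm triggers) = 560/1377 ≈ 40.67%


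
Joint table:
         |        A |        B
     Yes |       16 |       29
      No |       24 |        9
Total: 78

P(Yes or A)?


P(Yes∨A) = P(Yes) + P(A) - P(Yes∧A)
= (45 + 40 - 16)/78 = 69/78 = 23/26

P = 23/26 ≈ 88.46%


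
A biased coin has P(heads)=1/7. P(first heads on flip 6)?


Geometric: P(X=6) = (1-p)^(k-1)×p = (6/7)^5×1/7 = 7776/117649

P(X=6) = 7776/117649 ≈ 6.61%


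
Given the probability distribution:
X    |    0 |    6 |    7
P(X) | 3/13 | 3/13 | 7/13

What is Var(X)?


E[X] = 67/13
E[X²] = 451/13
Var(X) = E[X²] - (E[X])² = 451/13 - 4489/169 = 1374/169

Var(X) = 1374/169 ≈ 8.1302


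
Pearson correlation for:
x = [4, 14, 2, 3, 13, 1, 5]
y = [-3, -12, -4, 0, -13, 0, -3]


n=7, Σx=42, Σy=-35, Σxy=-372, Σx²=420, Σy²=347
r = (7×(-372) - 42×(-35))/√((7×420 - 42²)(7×347 - (-35)²))
= -1134/√(1176×1204) = -1134/√1415904 ≈ -1134/1189.9176 ≈ -0.9530

r ≈ -0.9530


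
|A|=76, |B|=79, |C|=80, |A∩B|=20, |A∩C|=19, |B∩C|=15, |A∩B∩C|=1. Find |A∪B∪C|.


|A∪B∪C| = 76+79+80-20-19-15+1 = 182

|A∪B∪C| = 182


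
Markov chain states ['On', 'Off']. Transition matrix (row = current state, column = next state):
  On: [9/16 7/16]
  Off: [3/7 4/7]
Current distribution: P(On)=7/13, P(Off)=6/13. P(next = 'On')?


P(next=On) = Σᵢ P(now=i)×P(i→On)
= 7/13×9/16 + 6/13×3/7
= 63/208 + 18/91 = 729/1456

P = 729/1456 ≈ 0.5007


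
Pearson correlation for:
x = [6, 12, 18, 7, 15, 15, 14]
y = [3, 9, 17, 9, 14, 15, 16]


n=7, Σx=87, Σy=83, Σxy=1154, Σx²=1199, Σy²=1137
r = (7×1154 - 87×83)/√((7×1199 - 87²)(7×1137 - 83²))
= 857/√(824×1070) = 857/√881680 ≈ 857/938.9782 ≈ 0.9127

r ≈ 0.9127


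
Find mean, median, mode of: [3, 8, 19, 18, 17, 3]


Sorted: [3, 3, 8, 17, 18, 19]
Mean = 68/6 = 34/3
Median = 25/2
Freq: {3: 2, 8: 1, 19: 1, 18: 1, 17: 1}
Mode: [3]

Mean=34/3, Median=25/2, Mode=3


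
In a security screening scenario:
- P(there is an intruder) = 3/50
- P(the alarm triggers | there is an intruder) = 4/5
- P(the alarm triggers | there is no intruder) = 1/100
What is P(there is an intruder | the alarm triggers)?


Using Bayes' theorem:
P(A|B) = P(B|A)·P(A) / P(B)

P(the alarm triggers) = 4/5 × 3/50 + 1/100 × 47/50
= 6/125 + 47/5000 = 287/5000

P(there is an intruder|the alarm triggers) = (6/125) / (287/5000) = 240/287

P(there is an intruder|the alarm triggers) = 240/287 ≈ 83.62%


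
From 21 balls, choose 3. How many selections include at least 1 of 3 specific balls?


Complement: C(21,3) - C(18,3) = 1330 - 816 = 514

514


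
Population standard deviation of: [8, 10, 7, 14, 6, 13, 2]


Mean = 60/7
  (8-60/7)²=16/49
  (10-60/7)²=100/49
  (7-60/7)²=121/49
  (14-60/7)²=1444/49
  (6-60/7)²=324/49
  (13-60/7)²=961/49
  (2-60/7)²=2116/49
Σ(x-μ)² = 726/7
σ² = (726/7)/7 = 726/49

σ = √(726/49) ≈ 3.8492


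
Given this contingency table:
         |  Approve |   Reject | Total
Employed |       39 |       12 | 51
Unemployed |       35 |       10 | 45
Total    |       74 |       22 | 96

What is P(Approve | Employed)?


P(Approve | Employed) = 39/(39+12) = 39/51 = 13/17

P(Approve|Employed) = 13/17 ≈ 76.47%


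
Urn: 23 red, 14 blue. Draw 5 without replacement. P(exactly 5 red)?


Hypergeometric: C(23,5)×C(14,0)/C(37,5)
= 33649×1/435897 = 437/5661

P(X=5) = 437/5661 ≈ 7.72%


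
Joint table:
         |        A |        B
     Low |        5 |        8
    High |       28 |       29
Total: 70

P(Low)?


P(Low) = (5+8)/70 = 13/70

P(Low) = 13/70 ≈ 18.57%


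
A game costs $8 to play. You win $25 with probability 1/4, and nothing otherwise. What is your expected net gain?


E[gain] = (25-8)×1/4 + (-8)×3/4
= 17/4 - 6 = -7/4

Expected net gain = $-7/4 ≈ $-1.75


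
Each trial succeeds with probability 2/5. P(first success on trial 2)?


Geometric: P(X=2) = (1-p)^(k-1)×p = (3/5)^1×2/5 = 6/25

P(X=2) = 6/25 ≈ 24.00%


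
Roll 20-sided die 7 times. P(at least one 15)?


P(no 15)^7 = (19/20)^7 = 893871739/1280000000
P(≥1) = 1 - 893871739/1280000000 = 386128261/1280000000

P = 386128261/1280000000 ≈ 30.17%


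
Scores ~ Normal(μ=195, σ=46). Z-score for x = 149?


z = (x - μ)/σ = (149 - 195)/46 = -1.0

z = -1.0


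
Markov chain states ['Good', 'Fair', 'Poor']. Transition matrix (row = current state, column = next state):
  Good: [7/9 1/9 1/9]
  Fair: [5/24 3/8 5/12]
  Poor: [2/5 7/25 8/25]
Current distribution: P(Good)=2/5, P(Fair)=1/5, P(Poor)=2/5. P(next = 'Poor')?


P(next=Poor) = Σᵢ P(now=i)×P(i→Poor)
= 2/5×1/9 + 1/5×5/12 + 2/5×8/25
= 2/45 + 1/12 + 16/125 = 1151/4500

P = 1151/4500 ≈ 0.2558


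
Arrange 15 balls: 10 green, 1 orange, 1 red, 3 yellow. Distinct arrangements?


15!/(10!×1!×1!×3!) = 60060

60060


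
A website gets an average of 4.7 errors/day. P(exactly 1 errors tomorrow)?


Poisson(λ=4.7): P(X=1) = e^(-λ)×λ^k/k!
= e^(-4.7) × 4.7^1 / 1!
≈ 0.009095277102 × 4.7 / 1 ≈ 0.042748

P(X=1) ≈ 0.042748 ≈ 4.27%


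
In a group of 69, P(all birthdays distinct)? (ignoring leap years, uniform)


P(all different) = Π(365-i)/365 for i=0..68
= (365/365)×(364/365)×...×(297/365)
= 0.001036

P ≈ 0.0010 ≈ 0.10%


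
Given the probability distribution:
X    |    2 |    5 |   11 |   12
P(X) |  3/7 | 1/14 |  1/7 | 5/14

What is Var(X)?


E[X] = 99/14
E[X²] = 1011/14
Var(X) = E[X²] - (E[X])² = 1011/14 - 9801/196 = 4353/196

Var(X) = 4353/196 ≈ 22.2092
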